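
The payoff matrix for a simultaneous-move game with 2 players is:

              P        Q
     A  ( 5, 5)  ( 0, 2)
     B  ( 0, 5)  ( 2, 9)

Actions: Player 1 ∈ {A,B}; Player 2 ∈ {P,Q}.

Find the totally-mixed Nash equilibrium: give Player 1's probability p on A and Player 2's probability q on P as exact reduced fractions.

P1 indiff ⇒ q·5+(1-q)·0 = q·0+(1-q)·2 ⇒ q(5) = (1-q)(2) ⇒ q = 2/7
P2 indiff ⇒ p·5+(1-p)·5 = p·2+(1-p)·9 ⇒ p(3) = (1-p)(4) ⇒ p = 4/7

p=4/7, q=2/7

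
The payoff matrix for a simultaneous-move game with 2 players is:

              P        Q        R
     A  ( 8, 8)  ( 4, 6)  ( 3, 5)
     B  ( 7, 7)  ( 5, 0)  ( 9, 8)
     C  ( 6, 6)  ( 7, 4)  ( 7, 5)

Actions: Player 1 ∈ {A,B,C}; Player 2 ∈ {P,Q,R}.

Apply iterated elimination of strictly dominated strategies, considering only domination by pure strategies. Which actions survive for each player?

P2 drop Q (P beats it: A:8>6 B:7>0 C:6>4)
P1 drop C (B beats it: P:7>6 R:9>7)
P1→{A,B} P2→{P,R}

Remaining: P1:{A,B} P2:{P,R}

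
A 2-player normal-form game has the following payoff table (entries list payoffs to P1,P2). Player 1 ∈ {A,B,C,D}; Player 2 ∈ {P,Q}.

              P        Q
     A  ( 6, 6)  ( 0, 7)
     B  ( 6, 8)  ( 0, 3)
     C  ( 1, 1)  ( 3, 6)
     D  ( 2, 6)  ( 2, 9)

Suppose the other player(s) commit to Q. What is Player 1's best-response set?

argmax u_1 = {C}

u_1(A vs Q) = 0
u_1(B vs Q) = 0
u_1(C vs Q) = 3
u_1(D vs Q) = 2
max payoff 3 at {C}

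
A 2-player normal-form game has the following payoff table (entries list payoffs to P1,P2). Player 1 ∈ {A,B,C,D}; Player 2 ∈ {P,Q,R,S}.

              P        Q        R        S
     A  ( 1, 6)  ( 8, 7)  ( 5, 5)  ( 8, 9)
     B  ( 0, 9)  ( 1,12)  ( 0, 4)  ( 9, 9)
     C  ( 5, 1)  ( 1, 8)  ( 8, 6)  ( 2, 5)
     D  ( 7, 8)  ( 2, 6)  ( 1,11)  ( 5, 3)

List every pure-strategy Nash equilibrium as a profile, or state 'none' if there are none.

PSNE: ∅

(A,P): not NE [P1→D gives 7>1; P2→S gives 9>6]
(A,Q): not NE [P2→S gives 9>7]
(A,R): not NE [P1→C gives 8>5; P2→S gives 9>5]
(A,S): not NE [P1→B gives 9>8]
(B,P): not NE [P1→D gives 7>0; P2→Q gives 12>9]
(B,Q): not NE [P1→A gives 8>1]
(B,R): not NE [P1→C gives 8>0; P2→Q gives 12>4]
(B,S): not NE [P2→Q gives 12>9]
(C,P): not NE [P1→D gives 7>5; P2→Q gives 8>1]
(C,Q): not NE [P1→A gives 8>1]
(C,R): not NE [P2→Q gives 8>6]
(C,S): not NE [P1→B gives 9>2; P2→Q gives 8>5]
(D,P): not NE [P2→R gives 11>8]
(D,Q): not NE [P1→A gives 8>2; P2→R gives 11>6]
(D,R): not NE [P1→C gives 8>1]
(D,S): not NE [P1→B gives 9>5; P2→R gives 11>3]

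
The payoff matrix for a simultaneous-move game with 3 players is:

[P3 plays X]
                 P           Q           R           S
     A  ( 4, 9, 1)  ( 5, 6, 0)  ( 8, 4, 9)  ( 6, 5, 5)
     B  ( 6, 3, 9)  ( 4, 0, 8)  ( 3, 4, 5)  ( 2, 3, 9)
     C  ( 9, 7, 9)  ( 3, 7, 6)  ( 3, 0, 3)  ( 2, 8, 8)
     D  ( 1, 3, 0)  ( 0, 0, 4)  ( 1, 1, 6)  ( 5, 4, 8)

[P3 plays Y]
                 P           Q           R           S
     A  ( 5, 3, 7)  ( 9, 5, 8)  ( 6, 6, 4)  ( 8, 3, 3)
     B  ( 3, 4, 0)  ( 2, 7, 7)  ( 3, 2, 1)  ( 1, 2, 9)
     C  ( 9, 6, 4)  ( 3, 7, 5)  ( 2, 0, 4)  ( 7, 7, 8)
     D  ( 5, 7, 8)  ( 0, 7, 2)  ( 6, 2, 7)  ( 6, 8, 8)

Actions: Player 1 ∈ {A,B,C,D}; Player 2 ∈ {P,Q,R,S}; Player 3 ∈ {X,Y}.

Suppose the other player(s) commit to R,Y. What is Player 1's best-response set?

BR_1 = {A,D}

u_1(A vs R,Y) = 6
u_1(B vs R,Y) = 3
u_1(C vs R,Y) = 2
u_1(D vs R,Y) = 6
max payoff 6 at {A,D}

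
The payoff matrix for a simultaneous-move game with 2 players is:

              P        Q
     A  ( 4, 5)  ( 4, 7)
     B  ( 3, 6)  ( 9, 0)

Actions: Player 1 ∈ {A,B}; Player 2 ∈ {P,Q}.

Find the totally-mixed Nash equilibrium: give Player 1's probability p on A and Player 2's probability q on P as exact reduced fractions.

p=3/4, q=5/6

P1 indiff ⇒ q·4+(1-q)·4 = q·3+(1-q)·9 ⇒ q(1) = (1-q)(5) ⇒ q = 5/6
P2 indiff ⇒ p·5+(1-p)·6 = p·7+(1-p)·0 ⇒ p(-2) = (1-p)(-6) ⇒ p = 3/4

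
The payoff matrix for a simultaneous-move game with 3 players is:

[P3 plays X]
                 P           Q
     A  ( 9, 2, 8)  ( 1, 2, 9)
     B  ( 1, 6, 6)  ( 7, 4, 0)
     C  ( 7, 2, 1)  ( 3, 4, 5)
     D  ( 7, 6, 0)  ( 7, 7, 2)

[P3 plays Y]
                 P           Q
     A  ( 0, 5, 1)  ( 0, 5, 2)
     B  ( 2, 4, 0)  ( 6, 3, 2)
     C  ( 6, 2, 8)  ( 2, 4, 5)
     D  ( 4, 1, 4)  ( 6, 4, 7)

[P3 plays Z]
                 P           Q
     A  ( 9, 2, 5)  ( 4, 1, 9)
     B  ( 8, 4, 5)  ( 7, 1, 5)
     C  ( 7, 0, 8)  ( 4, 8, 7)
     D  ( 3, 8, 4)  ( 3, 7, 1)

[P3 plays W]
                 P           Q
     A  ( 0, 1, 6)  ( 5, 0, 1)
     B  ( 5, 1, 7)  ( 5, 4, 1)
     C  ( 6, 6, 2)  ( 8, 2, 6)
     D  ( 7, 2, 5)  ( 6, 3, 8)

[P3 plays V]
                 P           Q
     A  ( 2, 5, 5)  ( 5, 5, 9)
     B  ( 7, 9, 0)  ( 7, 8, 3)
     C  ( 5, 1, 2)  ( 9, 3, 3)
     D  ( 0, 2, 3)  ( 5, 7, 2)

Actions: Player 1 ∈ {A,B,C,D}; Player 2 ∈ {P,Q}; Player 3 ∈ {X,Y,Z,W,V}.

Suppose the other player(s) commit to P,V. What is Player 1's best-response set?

u_1(A vs P,V) = 2
u_1(B vs P,V) = 7
u_1(C vs P,V) = 5
u_1(D vs P,V) = 0
max payoff 7 at {B}

BR_1 = {B}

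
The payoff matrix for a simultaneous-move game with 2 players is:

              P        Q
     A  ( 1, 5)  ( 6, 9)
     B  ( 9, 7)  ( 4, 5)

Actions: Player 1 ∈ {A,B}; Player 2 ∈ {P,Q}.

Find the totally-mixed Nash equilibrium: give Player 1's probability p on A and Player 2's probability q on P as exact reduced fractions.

p=1/3, q=1/5

P1 indiff ⇒ q·1+(1-q)·6 = q·9+(1-q)·4 ⇒ q(-8) = (1-q)(-2) ⇒ q = 1/5
P2 indiff ⇒ p·5+(1-p)·7 = p·9+(1-p)·5 ⇒ p(-4) = (1-p)(-2) ⇒ p = 1/3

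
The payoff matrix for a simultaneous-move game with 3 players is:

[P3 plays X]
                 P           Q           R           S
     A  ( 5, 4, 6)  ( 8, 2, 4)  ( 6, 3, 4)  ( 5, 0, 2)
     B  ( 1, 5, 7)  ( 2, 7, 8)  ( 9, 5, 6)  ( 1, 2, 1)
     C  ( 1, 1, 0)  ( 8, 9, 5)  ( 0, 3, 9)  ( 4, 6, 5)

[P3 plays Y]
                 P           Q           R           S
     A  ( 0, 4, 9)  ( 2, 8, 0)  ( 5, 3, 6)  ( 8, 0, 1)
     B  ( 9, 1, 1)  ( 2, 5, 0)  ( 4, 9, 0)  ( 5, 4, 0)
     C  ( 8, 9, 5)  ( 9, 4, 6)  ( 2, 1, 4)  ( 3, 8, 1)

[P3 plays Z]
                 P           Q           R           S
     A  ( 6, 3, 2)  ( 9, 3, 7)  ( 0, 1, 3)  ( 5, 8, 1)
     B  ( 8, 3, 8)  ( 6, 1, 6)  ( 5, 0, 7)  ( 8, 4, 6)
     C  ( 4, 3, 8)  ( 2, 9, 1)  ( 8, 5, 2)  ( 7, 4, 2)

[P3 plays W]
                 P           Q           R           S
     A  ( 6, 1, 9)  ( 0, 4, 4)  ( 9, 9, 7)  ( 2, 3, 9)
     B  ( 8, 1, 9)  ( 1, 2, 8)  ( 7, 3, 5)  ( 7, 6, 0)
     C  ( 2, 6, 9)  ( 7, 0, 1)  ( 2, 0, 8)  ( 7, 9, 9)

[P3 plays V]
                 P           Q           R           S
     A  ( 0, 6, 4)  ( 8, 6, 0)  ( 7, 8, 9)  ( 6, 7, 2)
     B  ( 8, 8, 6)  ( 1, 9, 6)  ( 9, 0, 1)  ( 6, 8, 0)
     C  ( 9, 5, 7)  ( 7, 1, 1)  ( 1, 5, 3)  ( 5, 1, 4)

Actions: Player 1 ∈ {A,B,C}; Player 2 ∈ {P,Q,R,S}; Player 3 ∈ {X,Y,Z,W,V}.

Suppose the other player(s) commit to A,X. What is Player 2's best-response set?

P2 best: {P}

u_2(P vs A,X) = 4
u_2(Q vs A,X) = 2
u_2(R vs A,X) = 3
u_2(S vs A,X) = 0
max payoff 4 at {P}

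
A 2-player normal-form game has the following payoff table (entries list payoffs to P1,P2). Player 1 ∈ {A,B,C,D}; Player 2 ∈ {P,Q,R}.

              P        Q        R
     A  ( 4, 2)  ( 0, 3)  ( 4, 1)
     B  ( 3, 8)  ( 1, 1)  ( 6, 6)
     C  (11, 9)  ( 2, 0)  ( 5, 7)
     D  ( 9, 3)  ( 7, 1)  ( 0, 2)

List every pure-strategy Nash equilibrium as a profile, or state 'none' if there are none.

(A,P): not NE [P1→C gives 11>4; P2→Q gives 3>2]
(A,Q): not NE [P1→D gives 7>0]
(A,R): not NE [P1→B gives 6>4; P2→Q gives 3>1]
(B,P): not NE [P1→C gives 11>3]
(B,Q): not NE [P1→D gives 7>1; P2→P gives 8>1]
(B,R): not NE [P2→P gives 8>6]
(C,P): NE
(C,Q): not NE [P1→D gives 7>2; P2→P gives 9>0]
(C,R): not NE [P1→B gives 6>5; P2→P gives 9>7]
(D,P): not NE [P1→C gives 11>9]
(D,Q): not NE [P2→P gives 3>1]
(D,R): not NE [P1→B gives 6>0; P2→P gives 3>2]

NE set: (C,P)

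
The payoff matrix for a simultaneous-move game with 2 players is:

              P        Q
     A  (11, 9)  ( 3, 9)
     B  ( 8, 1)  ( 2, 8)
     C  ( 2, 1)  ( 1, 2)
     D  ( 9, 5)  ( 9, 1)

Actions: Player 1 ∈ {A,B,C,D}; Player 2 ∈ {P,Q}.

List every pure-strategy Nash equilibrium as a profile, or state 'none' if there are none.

PSNE = {(A,P)}

(A,P): NE
(A,Q): not NE [P1→D gives 9>3]
(B,P): not NE [P1→A gives 11>8; P2→Q gives 8>1]
(B,Q): not NE [P1→D gives 9>2]
(C,P): not NE [P1→A gives 11>2; P2→Q gives 2>1]
(C,Q): not NE [P1→D gives 9>1]
(D,P): not NE [P1→A gives 11>9]
(D,Q): not NE [P2→P gives 5>1]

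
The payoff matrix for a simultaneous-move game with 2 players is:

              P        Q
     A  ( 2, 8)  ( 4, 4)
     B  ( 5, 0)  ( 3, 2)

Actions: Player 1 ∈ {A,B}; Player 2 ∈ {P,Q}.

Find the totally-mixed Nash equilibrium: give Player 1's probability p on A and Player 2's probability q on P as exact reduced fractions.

P1 mixes 1/3 on A; P2 mixes 1/4 on P

P1 indiff ⇒ q·2+(1-q)·4 = q·5+(1-q)·3 ⇒ q(-3) = (1-q)(-1) ⇒ q = 1/4
P2 indiff ⇒ p·8+(1-p)·0 = p·4+(1-p)·2 ⇒ p(4) = (1-p)(2) ⇒ p = 1/3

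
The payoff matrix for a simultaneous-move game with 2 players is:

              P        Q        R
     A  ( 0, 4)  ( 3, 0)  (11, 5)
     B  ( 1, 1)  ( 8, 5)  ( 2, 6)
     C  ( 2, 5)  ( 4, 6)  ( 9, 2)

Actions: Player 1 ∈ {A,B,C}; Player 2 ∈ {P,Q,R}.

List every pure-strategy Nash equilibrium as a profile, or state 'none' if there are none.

Nash profiles: (A,R)

(A,P): not NE [P1→C gives 2>0; P2→R gives 5>4]
(A,Q): not NE [P1→B gives 8>3; P2→R gives 5>0]
(A,R): NE
(B,P): not NE [P1→C gives 2>1; P2→R gives 6>1]
(B,Q): not NE [P2→R gives 6>5]
(B,R): not NE [P1→A gives 11>2]
(C,P): not NE [P2→Q gives 6>5]
(C,Q): not NE [P1→B gives 8>4]
(C,R): not NE [P1→A gives 11>9; P2→Q gives 6>2]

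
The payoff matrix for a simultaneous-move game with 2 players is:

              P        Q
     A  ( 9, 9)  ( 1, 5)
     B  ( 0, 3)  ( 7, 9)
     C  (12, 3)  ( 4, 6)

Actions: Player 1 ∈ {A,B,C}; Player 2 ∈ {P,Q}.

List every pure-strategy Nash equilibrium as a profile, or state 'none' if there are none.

(A,P): not NE [P1→C gives 12>9]
(A,Q): not NE [P1→B gives 7>1; P2→P gives 9>5]
(B,P): not NE [P1→C gives 12>0; P2→Q gives 9>3]
(B,Q): NE
(C,P): not NE [P2→Q gives 6>3]
(C,Q): not NE [P1→B gives 7>4]

NE set: (B,Q)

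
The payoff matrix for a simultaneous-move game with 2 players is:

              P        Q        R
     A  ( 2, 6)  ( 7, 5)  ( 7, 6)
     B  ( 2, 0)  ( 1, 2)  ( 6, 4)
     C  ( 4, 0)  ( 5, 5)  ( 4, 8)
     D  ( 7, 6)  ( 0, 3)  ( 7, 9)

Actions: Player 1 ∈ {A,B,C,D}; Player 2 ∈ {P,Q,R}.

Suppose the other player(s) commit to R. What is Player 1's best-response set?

u_1(A vs R) = 7
u_1(B vs R) = 6
u_1(C vs R) = 4
u_1(D vs R) = 7
max payoff 7 at {A,D}

P1 best: {A,D}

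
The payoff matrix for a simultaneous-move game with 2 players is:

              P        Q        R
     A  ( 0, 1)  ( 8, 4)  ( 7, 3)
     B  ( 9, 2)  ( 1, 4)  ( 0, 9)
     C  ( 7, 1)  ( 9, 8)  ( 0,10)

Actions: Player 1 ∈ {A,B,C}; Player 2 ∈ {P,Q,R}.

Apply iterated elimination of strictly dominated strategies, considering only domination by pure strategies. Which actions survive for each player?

IESDS → P1:{A,C} P2:{Q,R}

P2 drop P (Q beats it: A:4>1 B:4>2 C:8>1)
P1 drop B (A beats it: Q:8>1 R:7>0)
P1→{A,C} P2→{Q,R}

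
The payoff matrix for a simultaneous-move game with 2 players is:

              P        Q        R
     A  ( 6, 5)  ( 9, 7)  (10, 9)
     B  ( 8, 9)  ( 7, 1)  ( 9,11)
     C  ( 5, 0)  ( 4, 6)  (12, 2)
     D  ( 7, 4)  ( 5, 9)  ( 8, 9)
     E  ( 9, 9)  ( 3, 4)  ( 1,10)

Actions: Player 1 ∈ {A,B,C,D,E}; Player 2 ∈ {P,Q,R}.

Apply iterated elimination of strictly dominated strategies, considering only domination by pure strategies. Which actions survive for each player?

P1 drop D (B beats it: P:8>7 Q:7>5 R:9>8)
P2 drop P (R beats it: A:9>5 B:11>9 C:2>0 E:10>9)
P1 drop B (A beats it: Q:9>7 R:10>9)
P1 drop E (A beats it: Q:9>3 R:10>1)
P1→{A,C} P2→{Q,R}

Survivors P1:{A,C} P2:{Q,R}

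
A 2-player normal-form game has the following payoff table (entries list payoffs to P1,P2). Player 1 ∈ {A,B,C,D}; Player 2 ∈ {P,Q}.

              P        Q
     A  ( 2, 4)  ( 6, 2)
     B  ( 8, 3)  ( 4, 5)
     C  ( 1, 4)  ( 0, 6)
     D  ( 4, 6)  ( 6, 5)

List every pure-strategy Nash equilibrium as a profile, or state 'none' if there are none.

(A,P): not NE [P1→B gives 8>2]
(A,Q): not NE [P2→P gives 4>2]
(B,P): not NE [P2→Q gives 5>3]
(B,Q): not NE [P1→D gives 6>4]
(C,P): not NE [P1→B gives 8>1; P2→Q gives 6>4]
(C,Q): not NE [P1→D gives 6>0]
(D,P): not NE [P1→B gives 8>4]
(D,Q): not NE [P2→P gives 6>5]

PSNE: ∅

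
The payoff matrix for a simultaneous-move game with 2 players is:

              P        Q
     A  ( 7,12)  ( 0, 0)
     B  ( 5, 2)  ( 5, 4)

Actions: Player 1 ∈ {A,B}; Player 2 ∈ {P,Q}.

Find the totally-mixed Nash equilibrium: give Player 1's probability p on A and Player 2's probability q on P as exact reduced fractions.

P1 mixes 1/7 on A; P2 mixes 5/7 on P

P1 indiff ⇒ q·7+(1-q)·0 = q·5+(1-q)·5 ⇒ q(2) = (1-q)(5) ⇒ q = 5/7
P2 indiff ⇒ p·12+(1-p)·2 = p·0+(1-p)·4 ⇒ p(12) = (1-p)(2) ⇒ p = 1/7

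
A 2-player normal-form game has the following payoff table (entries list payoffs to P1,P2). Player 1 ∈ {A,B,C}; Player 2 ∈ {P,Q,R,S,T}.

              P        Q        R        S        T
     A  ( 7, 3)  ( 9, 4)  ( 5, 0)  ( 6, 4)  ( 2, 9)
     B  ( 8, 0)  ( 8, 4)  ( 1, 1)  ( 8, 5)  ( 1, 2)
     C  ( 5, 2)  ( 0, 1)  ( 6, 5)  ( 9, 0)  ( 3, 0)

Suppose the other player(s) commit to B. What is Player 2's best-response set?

argmax u_2 = {S}

u_2(P vs B) = 0
u_2(Q vs B) = 4
u_2(R vs B) = 1
u_2(S vs B) = 5
u_2(T vs B) = 2
max payoff 5 at {S}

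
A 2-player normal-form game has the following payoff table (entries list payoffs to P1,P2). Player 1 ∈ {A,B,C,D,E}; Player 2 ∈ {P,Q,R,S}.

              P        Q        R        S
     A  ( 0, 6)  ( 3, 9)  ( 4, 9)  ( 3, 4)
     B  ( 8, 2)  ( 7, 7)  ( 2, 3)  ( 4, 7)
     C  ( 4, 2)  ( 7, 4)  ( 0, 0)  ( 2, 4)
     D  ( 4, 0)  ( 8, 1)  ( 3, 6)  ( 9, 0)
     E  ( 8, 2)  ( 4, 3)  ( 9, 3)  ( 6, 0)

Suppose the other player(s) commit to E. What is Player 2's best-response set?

u_2(P vs E) = 2
u_2(Q vs E) = 3
u_2(R vs E) = 3
u_2(S vs E) = 0
max payoff 3 at {Q,R}

P2 best: {Q,R}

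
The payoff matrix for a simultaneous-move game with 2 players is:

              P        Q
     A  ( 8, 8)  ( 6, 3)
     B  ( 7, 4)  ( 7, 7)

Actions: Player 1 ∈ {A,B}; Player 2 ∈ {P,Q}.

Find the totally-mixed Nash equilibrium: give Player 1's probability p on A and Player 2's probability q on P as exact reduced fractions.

P1 mixes 3/8 on A; P2 mixes 1/2 on P

P1 indiff ⇒ q·8+(1-q)·6 = q·7+(1-q)·7 ⇒ q(1) = (1-q)(1) ⇒ q = 1/2
P2 indiff ⇒ p·8+(1-p)·4 = p·3+(1-p)·7 ⇒ p(5) = (1-p)(3) ⇒ p = 3/8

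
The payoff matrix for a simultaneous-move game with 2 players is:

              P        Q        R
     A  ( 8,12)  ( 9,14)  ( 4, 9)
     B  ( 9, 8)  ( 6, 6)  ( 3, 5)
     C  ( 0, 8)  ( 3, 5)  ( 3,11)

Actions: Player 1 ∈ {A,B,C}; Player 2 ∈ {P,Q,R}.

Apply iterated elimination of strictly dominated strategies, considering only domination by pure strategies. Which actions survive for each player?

P1 drop C (A beats it: P:8>0 Q:9>3 R:4>3)
P2 drop R (P beats it: A:12>9 B:8>5)
P1→{A,B} P2→{P,Q}

Remaining: P1:{A,B} P2:{P,Q}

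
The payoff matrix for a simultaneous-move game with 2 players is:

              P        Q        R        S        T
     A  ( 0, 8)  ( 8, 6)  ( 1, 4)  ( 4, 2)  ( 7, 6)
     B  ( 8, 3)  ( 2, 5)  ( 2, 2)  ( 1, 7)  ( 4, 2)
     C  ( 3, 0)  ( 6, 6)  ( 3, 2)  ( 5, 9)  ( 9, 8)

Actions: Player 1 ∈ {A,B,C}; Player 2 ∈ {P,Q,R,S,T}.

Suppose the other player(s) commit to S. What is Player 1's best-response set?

BR_1 = {C}

u_1(A vs S) = 4
u_1(B vs S) = 1
u_1(C vs S) = 5
max payoff 5 at {C}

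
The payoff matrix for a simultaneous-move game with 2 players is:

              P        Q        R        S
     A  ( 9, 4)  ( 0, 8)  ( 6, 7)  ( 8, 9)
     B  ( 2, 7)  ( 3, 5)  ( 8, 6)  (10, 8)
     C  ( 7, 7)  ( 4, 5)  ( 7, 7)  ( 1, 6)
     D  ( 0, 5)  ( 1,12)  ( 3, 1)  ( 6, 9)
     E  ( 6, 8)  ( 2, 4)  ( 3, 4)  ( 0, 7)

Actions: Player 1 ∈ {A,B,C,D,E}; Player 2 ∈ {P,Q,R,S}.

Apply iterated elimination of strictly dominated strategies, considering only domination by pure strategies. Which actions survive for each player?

IESDS → P1:{A,B,C} P2:{P,R,S}

P1 drop D (B beats it: P:2>0 Q:3>1 R:8>3 S:10>6)
P1 drop E (C beats it: P:7>6 Q:4>2 R:7>3 S:1>0)
P2 drop Q (S beats it: A:9>8 B:8>5 C:6>5)
P1→{A,B,C} P2→{P,R,S}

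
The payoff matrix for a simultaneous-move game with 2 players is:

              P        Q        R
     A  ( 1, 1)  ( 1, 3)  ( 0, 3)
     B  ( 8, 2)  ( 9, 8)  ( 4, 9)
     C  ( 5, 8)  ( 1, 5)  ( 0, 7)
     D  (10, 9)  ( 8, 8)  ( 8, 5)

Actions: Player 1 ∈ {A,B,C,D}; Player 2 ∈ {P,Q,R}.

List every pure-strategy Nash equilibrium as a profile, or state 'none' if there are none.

NE set: (D,P)

(A,P): not NE [P1→D gives 10>1; P2→R gives 3>1]
(A,Q): not NE [P1→B gives 9>1]
(A,R): not NE [P1→D gives 8>0]
(B,P): not NE [P1→D gives 10>8; P2→R gives 9>2]
(B,Q): not NE [P2→R gives 9>8]
(B,R): not NE [P1→D gives 8>4]
(C,P): not NE [P1→D gives 10>5]
(C,Q): not NE [P1→B gives 9>1; P2→P gives 8>5]
(C,R): not NE [P1→D gives 8>0; P2→P gives 8>7]
(D,P): NE
(D,Q): not NE [P1→B gives 9>8; P2→P gives 9>8]
(D,R): not NE [P2→P gives 9>5]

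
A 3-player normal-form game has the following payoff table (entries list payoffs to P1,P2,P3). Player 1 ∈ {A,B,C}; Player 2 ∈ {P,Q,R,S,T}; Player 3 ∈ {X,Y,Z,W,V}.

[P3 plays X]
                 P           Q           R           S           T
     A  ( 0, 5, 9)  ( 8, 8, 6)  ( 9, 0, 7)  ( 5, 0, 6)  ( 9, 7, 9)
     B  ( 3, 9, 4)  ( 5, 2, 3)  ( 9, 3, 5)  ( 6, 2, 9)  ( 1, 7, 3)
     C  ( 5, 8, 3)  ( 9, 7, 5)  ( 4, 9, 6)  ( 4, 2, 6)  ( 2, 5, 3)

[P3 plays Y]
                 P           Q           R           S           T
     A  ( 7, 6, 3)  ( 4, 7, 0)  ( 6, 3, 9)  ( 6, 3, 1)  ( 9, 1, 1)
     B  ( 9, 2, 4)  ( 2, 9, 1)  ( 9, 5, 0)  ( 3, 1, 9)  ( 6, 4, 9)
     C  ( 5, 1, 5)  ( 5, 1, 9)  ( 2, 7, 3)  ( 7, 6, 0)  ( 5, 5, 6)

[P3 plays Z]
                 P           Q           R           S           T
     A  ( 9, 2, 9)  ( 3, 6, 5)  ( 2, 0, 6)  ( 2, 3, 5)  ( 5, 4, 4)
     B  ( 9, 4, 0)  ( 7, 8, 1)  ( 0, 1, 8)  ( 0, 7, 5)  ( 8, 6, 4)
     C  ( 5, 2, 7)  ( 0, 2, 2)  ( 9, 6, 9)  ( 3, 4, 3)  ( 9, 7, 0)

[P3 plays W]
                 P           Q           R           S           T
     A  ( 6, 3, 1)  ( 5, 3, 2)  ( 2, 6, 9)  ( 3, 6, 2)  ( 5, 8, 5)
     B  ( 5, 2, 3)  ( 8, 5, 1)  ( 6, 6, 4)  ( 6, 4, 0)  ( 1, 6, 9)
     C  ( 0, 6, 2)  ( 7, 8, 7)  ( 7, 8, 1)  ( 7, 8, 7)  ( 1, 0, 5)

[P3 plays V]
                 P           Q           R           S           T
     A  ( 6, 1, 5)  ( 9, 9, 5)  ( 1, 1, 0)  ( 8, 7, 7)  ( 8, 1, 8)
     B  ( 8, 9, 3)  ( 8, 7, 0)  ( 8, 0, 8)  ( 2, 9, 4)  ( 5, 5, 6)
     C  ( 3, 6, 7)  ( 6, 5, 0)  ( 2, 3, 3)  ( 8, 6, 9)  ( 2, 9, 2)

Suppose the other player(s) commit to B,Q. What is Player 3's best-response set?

u_3(X vs B,Q) = 3
u_3(Y vs B,Q) = 1
u_3(Z vs B,Q) = 1
u_3(W vs B,Q) = 1
u_3(V vs B,Q) = 0
max payoff 3 at {X}

BR_3 = {X}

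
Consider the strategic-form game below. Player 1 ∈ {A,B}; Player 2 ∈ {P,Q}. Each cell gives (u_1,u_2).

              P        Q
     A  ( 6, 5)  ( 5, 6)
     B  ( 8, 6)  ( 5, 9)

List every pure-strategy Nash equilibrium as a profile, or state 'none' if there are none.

PSNE = {(A,Q), (B,Q)}

(A,P): not NE [P1→B gives 8>6; P2→Q gives 6>5]
(A,Q): NE
(B,P): not NE [P2→Q gives 9>6]
(B,Q): NE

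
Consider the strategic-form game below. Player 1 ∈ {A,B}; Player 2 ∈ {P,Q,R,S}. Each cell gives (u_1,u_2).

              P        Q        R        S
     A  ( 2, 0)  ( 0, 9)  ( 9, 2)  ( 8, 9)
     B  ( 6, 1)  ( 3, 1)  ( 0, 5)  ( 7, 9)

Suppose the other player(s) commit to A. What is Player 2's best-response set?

argmax u_2 = {Q,S}

u_2(P vs A) = 0
u_2(Q vs A) = 9
u_2(R vs A) = 2
u_2(S vs A) = 9
max payoff 9 at {Q,S}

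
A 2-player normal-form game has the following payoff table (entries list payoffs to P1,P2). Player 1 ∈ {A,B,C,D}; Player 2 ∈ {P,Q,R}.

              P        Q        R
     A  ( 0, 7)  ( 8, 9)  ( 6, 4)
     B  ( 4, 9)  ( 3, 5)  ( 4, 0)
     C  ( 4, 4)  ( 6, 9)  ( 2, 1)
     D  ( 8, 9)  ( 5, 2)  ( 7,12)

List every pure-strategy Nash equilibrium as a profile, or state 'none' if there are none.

(A,P): not NE [P1→D gives 8>0; P2→Q gives 9>7]
(A,Q): NE
(A,R): not NE [P1→D gives 7>6; P2→Q gives 9>4]
(B,P): not NE [P1→D gives 8>4]
(B,Q): not NE [P1→A gives 8>3; P2→P gives 9>5]
(B,R): not NE [P1→D gives 7>4; P2→P gives 9>0]
(C,P): not NE [P1→D gives 8>4; P2→Q gives 9>4]
(C,Q): not NE [P1→A gives 8>6]
(C,R): not NE [P1→D gives 7>2; P2→Q gives 9>1]
(D,P): not NE [P2→R gives 12>9]
(D,Q): not NE [P1→A gives 8>5; P2→R gives 12>2]
(D,R): NE

Nash profiles: (A,Q), (D,R)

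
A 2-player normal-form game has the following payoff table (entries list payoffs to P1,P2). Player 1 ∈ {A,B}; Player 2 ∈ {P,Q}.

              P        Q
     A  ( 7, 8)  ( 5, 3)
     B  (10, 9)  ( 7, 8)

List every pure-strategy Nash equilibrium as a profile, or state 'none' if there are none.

(A,P): not NE [P1→B gives 10>7]
(A,Q): not NE [P1→B gives 7>5; P2→P gives 8>3]
(B,P): NE
(B,Q): not NE [P2→P gives 9>8]

PSNE = {(B,P)}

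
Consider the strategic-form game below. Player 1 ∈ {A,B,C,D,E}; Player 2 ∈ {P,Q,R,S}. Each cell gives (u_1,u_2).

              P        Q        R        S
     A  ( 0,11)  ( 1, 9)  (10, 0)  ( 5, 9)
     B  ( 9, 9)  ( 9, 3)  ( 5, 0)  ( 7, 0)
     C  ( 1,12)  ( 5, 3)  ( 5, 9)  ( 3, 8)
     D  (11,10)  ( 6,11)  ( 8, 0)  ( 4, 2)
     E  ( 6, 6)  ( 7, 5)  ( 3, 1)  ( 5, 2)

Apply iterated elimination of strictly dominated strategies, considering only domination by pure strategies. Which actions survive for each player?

P1 drop C (D beats it: P:11>1 Q:6>5 R:8>5 S:4>3)
P1 drop E (B beats it: P:9>6 Q:9>7 R:5>3 S:7>5)
P2 drop R (P beats it: A:11>0 B:9>0 D:10>0)
P1 drop A (B beats it: P:9>0 Q:9>1 S:7>5)
P2 drop S (P beats it: B:9>0 D:10>2)
P1→{B,D} P2→{P,Q}

Survivors P1:{B,D} P2:{P,Q}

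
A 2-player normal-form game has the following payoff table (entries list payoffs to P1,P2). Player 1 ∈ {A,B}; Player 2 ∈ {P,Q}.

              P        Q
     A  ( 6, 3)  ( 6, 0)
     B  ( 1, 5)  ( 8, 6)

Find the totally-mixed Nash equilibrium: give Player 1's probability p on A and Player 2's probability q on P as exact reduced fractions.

P1 indiff ⇒ q·6+(1-q)·6 = q·1+(1-q)·8 ⇒ q(5) = (1-q)(2) ⇒ q = 2/7
P2 indiff ⇒ p·3+(1-p)·5 = p·0+(1-p)·6 ⇒ p(3) = (1-p)(1) ⇒ p = 1/4

p=1/4, q=2/7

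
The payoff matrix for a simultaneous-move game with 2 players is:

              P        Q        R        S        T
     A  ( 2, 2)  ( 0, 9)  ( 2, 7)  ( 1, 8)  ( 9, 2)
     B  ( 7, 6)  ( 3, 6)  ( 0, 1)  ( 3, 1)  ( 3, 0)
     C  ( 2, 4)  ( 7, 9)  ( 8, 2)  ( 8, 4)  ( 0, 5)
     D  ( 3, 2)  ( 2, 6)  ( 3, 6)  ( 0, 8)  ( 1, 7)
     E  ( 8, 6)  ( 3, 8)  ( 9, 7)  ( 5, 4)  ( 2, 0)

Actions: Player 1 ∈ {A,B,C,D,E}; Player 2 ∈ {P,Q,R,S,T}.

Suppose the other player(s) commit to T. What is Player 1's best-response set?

u_1(A vs T) = 9
u_1(B vs T) = 3
u_1(C vs T) = 0
u_1(D vs T) = 1
u_1(E vs T) = 2
max payoff 9 at {A}

BR_1 = {A}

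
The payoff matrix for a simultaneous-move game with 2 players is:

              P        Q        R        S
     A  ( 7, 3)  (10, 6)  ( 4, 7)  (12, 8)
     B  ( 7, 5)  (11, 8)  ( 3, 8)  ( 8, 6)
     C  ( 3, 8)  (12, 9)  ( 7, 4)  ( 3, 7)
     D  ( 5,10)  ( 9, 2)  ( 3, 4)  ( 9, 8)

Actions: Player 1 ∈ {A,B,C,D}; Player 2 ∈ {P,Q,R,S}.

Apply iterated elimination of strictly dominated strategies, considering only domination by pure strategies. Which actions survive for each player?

P1 drop D (A beats it: P:7>5 Q:10>9 R:4>3 S:12>9)
P2 drop P (Q beats it: A:6>3 B:8>5 C:9>8)
P1→{A,B,C} P2→{Q,R,S}

IESDS → P1:{A,B,C} P2:{Q,R,S}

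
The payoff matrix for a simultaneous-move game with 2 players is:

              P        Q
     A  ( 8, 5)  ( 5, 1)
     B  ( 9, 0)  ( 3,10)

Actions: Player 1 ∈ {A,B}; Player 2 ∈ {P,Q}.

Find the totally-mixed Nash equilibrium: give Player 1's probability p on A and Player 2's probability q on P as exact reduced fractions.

P1 indiff ⇒ q·8+(1-q)·5 = q·9+(1-q)·3 ⇒ q(-1) = (1-q)(-2) ⇒ q = 2/3
P2 indiff ⇒ p·5+(1-p)·0 = p·1+(1-p)·10 ⇒ p(4) = (1-p)(10) ⇒ p = 5/7

P1 mixes 5/7 on A; P2 mixes 2/3 on P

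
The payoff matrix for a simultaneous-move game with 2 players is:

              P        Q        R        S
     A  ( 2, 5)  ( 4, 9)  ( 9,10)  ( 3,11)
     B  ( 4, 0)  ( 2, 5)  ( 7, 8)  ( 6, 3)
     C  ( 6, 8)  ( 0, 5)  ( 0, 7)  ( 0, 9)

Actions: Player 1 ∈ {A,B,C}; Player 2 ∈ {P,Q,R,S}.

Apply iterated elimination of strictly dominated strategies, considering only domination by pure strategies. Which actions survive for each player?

P2 drop P (S beats it: A:11>5 B:3>0 C:9>8)
P1 drop C (A beats it: Q:4>0 R:9>0 S:3>0)
P2 drop Q (R beats it: A:10>9 B:8>5)
P1→{A,B} P2→{R,S}

IESDS → P1:{A,B} P2:{R,S}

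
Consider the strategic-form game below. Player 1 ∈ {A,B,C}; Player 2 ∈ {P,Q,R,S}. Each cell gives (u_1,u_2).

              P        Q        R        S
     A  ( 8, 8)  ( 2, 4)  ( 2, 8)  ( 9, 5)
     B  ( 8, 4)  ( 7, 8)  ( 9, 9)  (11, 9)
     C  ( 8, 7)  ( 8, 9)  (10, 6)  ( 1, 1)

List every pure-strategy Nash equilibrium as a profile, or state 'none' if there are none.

(A,P): NE
(A,Q): not NE [P1→C gives 8>2; P2→R gives 8>4]
(A,R): not NE [P1→C gives 10>2]
(A,S): not NE [P1→B gives 11>9; P2→R gives 8>5]
(B,P): not NE [P2→S gives 9>4]
(B,Q): not NE [P1→C gives 8>7; P2→S gives 9>8]
(B,R): not NE [P1→C gives 10>9]
(B,S): NE
(C,P): not NE [P2→Q gives 9>7]
(C,Q): NE
(C,R): not NE [P2→Q gives 9>6]
(C,S): not NE [P1→B gives 11>1; P2→Q gives 9>1]

PSNE = {(A,P), (B,S), (C,Q)}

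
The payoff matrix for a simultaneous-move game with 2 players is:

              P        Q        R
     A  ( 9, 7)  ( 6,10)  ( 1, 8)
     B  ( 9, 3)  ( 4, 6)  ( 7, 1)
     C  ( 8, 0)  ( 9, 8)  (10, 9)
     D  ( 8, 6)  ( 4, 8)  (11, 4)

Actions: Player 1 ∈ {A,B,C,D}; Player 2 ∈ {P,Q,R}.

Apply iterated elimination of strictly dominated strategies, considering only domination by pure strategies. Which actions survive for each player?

P2 drop P (Q beats it: A:10>7 B:6>3 C:8>0 D:8>6)
P1 drop A (C beats it: Q:9>6 R:10>1)
P1 drop B (C beats it: Q:9>4 R:10>7)
P1→{C,D} P2→{Q,R}

IESDS → P1:{C,D} P2:{Q,R}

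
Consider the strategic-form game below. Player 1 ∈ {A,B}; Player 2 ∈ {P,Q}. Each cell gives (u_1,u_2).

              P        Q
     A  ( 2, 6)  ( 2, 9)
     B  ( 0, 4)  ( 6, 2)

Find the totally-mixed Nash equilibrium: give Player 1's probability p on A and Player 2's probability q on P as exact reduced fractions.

P1 indiff ⇒ q·2+(1-q)·2 = q·0+(1-q)·6 ⇒ q(2) = (1-q)(4) ⇒ q = 2/3
P2 indiff ⇒ p·6+(1-p)·4 = p·9+(1-p)·2 ⇒ p(-3) = (1-p)(-2) ⇒ p = 2/5

p=2/5, q=2/3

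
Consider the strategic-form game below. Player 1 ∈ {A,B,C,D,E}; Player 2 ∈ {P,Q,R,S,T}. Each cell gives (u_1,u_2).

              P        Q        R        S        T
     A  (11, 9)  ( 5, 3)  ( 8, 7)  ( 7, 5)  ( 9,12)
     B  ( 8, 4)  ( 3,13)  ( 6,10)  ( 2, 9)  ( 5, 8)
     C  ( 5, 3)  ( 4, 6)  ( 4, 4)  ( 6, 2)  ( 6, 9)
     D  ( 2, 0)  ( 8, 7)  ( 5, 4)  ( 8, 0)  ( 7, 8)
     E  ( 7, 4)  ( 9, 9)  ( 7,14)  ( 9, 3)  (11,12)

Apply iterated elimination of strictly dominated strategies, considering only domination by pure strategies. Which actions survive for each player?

P1 drop B (A beats it: P:11>8 Q:5>3 R:8>6 S:7>2 T:9>5)
P1 drop C (A beats it: P:11>5 Q:5>4 R:8>4 S:7>6 T:9>6)
P1 drop D (E beats it: P:7>2 Q:9>8 R:7>5 S:9>8 T:11>7)
P2 drop P (T beats it: A:12>9 E:12>4)
P2 drop Q (R beats it: A:7>3 E:14>9)
P2 drop S (R beats it: A:7>5 E:14>3)
P1→{A,E} P2→{R,T}

Remaining: P1:{A,E} P2:{R,T}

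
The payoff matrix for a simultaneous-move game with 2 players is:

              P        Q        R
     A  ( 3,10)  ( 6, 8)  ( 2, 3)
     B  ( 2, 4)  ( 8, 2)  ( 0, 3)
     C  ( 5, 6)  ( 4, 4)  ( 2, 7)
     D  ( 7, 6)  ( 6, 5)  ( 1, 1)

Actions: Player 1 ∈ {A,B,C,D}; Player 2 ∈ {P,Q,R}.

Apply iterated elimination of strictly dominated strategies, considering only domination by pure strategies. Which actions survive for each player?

P2 drop Q (P beats it: A:10>8 B:4>2 C:6>4 D:6>5)
P1 drop B (A beats it: P:3>2 R:2>0)
P1→{A,C,D} P2→{P,R}

IESDS → P1:{A,C,D} P2:{P,R}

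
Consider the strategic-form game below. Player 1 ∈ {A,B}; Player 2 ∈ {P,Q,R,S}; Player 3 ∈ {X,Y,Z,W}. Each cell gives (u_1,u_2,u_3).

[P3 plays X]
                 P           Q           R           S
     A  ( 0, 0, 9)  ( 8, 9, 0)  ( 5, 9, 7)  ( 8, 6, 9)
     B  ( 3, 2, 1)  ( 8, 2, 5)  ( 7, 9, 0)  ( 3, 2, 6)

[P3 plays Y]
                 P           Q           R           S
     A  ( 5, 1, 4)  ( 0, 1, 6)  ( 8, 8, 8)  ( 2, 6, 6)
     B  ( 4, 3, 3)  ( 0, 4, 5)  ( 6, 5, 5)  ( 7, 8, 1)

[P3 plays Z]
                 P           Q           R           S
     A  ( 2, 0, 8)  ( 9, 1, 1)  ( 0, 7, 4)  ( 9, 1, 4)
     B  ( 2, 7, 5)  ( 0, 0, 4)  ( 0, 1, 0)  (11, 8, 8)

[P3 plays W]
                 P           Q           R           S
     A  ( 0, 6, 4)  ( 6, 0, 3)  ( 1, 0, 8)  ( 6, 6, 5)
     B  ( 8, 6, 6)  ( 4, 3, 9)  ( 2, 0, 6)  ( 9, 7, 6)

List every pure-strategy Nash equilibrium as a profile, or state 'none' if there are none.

Nash profiles: (A,R,Y), (B,S,Z)

(A,P,X): not NE [P1→B gives 3>0; P2→R gives 9>0]
(A,P,Y): not NE [P2→R gives 8>1; P3→X gives 9>4]
(A,P,Z): not NE [P2→R gives 7>0; P3→X gives 9>8]
(A,P,W): not NE [P1→B gives 8>0; P3→X gives 9>4]
(A,Q,X): not NE [P3→Y gives 6>0]
(A,Q,Y): not NE [P2→R gives 8>1]
(A,Q,Z): not NE [P2→R gives 7>1; P3→Y gives 6>1]
(A,Q,W): not NE [P2→S gives 6>0; P3→Y gives 6>3]
(A,R,X): not NE [P1→B gives 7>5; P3→W gives 8>7]
(A,R,Y): NE
(A,R,Z): not NE [P3→W gives 8>4]
(A,R,W): not NE [P1→B gives 2>1; P2→S gives 6>0]
(A,S,X): not NE [P2→R gives 9>6]
(A,S,Y): not NE [P1→B gives 7>2; P2→R gives 8>6; P3→X gives 9>6]
(A,S,Z): not NE [P1→B gives 11>9; P2→R gives 7>1; P3→X gives 9>4]
(A,S,W): not NE [P1→B gives 9>6; P3→X gives 9>5]
(B,P,X): not NE [P2→R gives 9>2; P3→W gives 6>1]
(B,P,Y): not NE [P1→A gives 5>4; P2→S gives 8>3; P3→W gives 6>3]
(B,P,Z): not NE [P2→S gives 8>7; P3→W gives 6>5]
(B,P,W): not NE [P2→S gives 7>6]
(B,Q,X): not NE [P2→R gives 9>2; P3→W gives 9>5]
(B,Q,Y): not NE [P2→S gives 8>4; P3→W gives 9>5]
(B,Q,Z): not NE [P1→A gives 9>0; P2→S gives 8>0; P3→W gives 9>4]
(B,Q,W): not NE [P1→A gives 6>4; P2→S gives 7>3]
(B,R,X): not NE [P3→W gives 6>0]
(B,R,Y): not NE [P1→A gives 8>6; P2→S gives 8>5; P3→W gives 6>5]
(B,R,Z): not NE [P2→S gives 8>1; P3→W gives 6>0]
(B,R,W): not NE [P2→S gives 7>0]
(B,S,X): not NE [P1→A gives 8>3; P2→R gives 9>2; P3→Z gives 8>6]
(B,S,Y): not NE [P3→Z gives 8>1]
(B,S,Z): NE
(B,S,W): not NE [P3→Z gives 8>6]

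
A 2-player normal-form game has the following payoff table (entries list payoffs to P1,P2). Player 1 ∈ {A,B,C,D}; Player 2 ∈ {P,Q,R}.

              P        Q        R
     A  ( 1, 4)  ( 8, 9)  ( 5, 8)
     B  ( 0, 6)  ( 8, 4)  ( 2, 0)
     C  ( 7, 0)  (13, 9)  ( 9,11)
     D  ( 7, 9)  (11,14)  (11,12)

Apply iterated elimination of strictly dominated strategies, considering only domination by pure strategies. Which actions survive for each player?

P1 drop A (C beats it: P:7>1 Q:13>8 R:9>5)
P1 drop B (C beats it: P:7>0 Q:13>8 R:9>2)
P2 drop P (Q beats it: C:9>0 D:14>9)
P1→{C,D} P2→{Q,R}

Survivors P1:{C,D} P2:{Q,R}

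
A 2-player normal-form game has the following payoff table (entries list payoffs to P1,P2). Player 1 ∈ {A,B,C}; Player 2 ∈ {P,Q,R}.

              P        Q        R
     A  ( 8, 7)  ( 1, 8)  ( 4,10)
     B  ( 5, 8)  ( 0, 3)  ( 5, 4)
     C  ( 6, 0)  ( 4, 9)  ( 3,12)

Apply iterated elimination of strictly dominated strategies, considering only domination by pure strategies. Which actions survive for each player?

Survivors P1:{A,B} P2:{P,R}

P2 drop Q (R beats it: A:10>8 B:4>3 C:12>9)
P1 drop C (A beats it: P:8>6 R:4>3)
P1→{A,B} P2→{P,R}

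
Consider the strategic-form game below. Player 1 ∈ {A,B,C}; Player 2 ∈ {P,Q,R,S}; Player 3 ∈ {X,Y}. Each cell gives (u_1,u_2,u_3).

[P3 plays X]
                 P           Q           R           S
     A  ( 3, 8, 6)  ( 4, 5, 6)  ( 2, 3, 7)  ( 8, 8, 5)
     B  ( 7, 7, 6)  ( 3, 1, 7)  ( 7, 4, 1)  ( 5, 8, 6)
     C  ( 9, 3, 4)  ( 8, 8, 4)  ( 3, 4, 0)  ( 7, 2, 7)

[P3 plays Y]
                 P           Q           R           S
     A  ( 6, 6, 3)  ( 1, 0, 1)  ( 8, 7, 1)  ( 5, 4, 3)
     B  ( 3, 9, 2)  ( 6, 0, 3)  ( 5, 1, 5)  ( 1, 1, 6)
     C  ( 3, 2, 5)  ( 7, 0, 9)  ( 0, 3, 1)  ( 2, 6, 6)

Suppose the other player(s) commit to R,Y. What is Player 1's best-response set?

u_1(A vs R,Y) = 8
u_1(B vs R,Y) = 5
u_1(C vs R,Y) = 0
max payoff 8 at {A}

argmax u_1 = {A}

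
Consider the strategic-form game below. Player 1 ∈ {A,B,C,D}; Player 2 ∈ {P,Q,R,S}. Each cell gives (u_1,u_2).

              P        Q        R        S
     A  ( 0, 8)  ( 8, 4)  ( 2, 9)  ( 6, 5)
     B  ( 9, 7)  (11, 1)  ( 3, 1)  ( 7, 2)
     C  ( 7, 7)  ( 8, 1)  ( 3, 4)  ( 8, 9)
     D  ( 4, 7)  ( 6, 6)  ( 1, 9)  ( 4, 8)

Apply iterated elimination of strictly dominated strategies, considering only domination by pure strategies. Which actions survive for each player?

P1 drop A (B beats it: P:9>0 Q:11>8 R:3>2 S:7>6)
P1 drop D (B beats it: P:9>4 Q:11>6 R:3>1 S:7>4)
P2 drop Q (P beats it: B:7>1 C:7>1)
P2 drop R (P beats it: B:7>1 C:7>4)
P1→{B,C} P2→{P,S}

Remaining: P1:{B,C} P2:{P,S}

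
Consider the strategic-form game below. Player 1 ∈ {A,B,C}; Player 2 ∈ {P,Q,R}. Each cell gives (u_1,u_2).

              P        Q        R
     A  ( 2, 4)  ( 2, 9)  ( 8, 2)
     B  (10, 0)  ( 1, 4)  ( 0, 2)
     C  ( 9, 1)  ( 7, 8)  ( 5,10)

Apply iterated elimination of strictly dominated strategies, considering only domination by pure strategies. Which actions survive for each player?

IESDS → P1:{A,C} P2:{Q,R}

P2 drop P (Q beats it: A:9>4 B:4>0 C:8>1)
P1 drop B (A beats it: Q:2>1 R:8>0)
P1→{A,C} P2→{Q,R}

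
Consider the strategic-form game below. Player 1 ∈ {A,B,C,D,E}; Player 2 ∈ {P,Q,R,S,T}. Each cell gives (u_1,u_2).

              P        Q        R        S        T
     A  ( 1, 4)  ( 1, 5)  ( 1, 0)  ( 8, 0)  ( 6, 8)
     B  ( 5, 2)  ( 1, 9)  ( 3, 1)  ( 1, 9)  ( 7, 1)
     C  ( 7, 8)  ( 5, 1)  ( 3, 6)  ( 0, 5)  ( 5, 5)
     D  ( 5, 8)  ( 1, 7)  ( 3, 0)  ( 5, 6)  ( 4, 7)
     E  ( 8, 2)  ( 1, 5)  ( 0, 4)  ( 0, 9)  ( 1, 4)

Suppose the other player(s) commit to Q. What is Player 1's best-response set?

u_1(A vs Q) = 1
u_1(B vs Q) = 1
u_1(C vs Q) = 5
u_1(D vs Q) = 1
u_1(E vs Q) = 1
max payoff 5 at {C}

BR_1 = {C}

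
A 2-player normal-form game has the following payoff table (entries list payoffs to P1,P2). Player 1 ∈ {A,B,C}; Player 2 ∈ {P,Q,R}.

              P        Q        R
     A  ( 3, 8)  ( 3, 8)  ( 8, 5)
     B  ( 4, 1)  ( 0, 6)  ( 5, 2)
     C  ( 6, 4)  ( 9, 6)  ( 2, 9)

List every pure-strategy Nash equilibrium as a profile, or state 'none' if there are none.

(A,P): not NE [P1→C gives 6>3]
(A,Q): not NE [P1→C gives 9>3]
(A,R): not NE [P2→Q gives 8>5]
(B,P): not NE [P1→C gives 6>4; P2→Q gives 6>1]
(B,Q): not NE [P1→C gives 9>0]
(B,R): not NE [P1→A gives 8>5; P2→Q gives 6>2]
(C,P): not NE [P2→R gives 9>4]
(C,Q): not NE [P2→R gives 9>6]
(C,R): not NE [P1→A gives 8>2]

Equilibria: none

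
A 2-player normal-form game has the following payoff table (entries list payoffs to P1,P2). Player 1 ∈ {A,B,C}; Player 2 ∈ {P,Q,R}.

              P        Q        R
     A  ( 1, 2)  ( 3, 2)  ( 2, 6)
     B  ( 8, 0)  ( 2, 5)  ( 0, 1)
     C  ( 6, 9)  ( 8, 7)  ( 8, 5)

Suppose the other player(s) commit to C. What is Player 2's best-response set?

u_2(P vs C) = 9
u_2(Q vs C) = 7
u_2(R vs C) = 5
max payoff 9 at {P}

BR_2 = {P}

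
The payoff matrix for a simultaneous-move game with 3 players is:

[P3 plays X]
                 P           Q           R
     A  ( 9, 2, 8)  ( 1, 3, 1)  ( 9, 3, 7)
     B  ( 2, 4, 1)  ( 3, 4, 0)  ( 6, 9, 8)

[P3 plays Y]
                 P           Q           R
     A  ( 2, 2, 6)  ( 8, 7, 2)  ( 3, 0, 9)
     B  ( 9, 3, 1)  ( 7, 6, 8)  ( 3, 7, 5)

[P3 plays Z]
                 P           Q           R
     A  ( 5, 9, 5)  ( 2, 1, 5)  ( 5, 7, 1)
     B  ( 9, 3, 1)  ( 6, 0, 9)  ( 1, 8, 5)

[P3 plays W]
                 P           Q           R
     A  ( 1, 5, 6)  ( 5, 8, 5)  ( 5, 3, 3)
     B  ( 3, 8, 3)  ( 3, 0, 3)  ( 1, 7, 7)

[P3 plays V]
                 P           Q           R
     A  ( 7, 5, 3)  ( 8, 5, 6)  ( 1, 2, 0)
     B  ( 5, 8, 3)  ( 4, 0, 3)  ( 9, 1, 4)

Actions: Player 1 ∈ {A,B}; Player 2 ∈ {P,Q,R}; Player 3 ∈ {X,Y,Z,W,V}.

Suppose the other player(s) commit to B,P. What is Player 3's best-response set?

argmax u_3 = {W,V}

u_3(X vs B,P) = 1
u_3(Y vs B,P) = 1
u_3(Z vs B,P) = 1
u_3(W vs B,P) = 3
u_3(V vs B,P) = 3
max payoff 3 at {W,V}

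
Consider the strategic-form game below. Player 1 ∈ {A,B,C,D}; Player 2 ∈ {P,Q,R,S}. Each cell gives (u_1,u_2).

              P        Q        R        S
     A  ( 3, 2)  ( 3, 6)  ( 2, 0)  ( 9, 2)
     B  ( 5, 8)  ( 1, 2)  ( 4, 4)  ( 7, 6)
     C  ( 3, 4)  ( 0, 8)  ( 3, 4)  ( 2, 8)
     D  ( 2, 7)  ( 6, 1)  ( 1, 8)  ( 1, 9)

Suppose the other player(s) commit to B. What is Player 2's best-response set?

u_2(P vs B) = 8
u_2(Q vs B) = 2
u_2(R vs B) = 4
u_2(S vs B) = 6
max payoff 8 at {P}

BR_2 = {P}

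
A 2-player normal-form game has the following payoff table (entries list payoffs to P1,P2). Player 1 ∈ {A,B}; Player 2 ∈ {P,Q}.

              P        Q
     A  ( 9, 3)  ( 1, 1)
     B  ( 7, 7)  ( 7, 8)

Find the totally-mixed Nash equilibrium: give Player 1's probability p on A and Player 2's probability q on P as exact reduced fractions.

P1 indiff ⇒ q·9+(1-q)·1 = q·7+(1-q)·7 ⇒ q(2) = (1-q)(6) ⇒ q = 3/4
P2 indiff ⇒ p·3+(1-p)·7 = p·1+(1-p)·8 ⇒ p(2) = (1-p)(1) ⇒ p = 1/3

(p,q) = (1/3, 3/4)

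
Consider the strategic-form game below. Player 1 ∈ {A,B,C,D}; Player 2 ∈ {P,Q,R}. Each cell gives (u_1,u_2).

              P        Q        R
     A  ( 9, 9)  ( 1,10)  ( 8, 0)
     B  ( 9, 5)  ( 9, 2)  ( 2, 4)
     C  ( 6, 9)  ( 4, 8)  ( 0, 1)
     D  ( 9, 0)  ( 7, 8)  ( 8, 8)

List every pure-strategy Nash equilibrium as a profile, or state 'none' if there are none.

PSNE = {(B,P), (D,R)}

(A,P): not NE [P2→Q gives 10>9]
(A,Q): not NE [P1→B gives 9>1]
(A,R): not NE [P2→Q gives 10>0]
(B,P): NE
(B,Q): not NE [P2→P gives 5>2]
(B,R): not NE [P1→D gives 8>2; P2→P gives 5>4]
(C,P): not NE [P1→D gives 9>6]
(C,Q): not NE [P1→B gives 9>4; P2→P gives 9>8]
(C,R): not NE [P1→D gives 8>0; P2→P gives 9>1]
(D,P): not NE [P2→R gives 8>0]
(D,Q): not NE [P1→B gives 9>7]
(D,R): NE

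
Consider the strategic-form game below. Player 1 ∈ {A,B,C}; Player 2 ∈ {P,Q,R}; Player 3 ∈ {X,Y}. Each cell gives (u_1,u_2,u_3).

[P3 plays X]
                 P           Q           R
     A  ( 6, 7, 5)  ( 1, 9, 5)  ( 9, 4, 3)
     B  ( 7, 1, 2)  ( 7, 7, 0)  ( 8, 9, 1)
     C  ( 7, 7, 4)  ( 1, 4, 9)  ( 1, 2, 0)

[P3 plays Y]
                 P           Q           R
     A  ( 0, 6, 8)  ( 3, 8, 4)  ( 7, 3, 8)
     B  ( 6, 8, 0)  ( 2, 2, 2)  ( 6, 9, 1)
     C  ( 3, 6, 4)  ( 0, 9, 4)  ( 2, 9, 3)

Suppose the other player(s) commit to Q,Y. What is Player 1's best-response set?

u_1(A vs Q,Y) = 3
u_1(B vs Q,Y) = 2
u_1(C vs Q,Y) = 0
max payoff 3 at {A}

argmax u_1 = {A}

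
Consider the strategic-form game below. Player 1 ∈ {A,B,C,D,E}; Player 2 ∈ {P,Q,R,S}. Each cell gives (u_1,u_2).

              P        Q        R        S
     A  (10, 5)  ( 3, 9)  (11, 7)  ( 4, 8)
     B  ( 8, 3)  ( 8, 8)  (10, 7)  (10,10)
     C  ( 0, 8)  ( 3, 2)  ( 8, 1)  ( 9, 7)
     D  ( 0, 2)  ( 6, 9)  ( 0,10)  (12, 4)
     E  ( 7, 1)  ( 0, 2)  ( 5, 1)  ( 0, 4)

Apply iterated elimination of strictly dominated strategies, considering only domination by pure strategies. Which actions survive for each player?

P1 drop C (B beats it: P:8>0 Q:8>3 R:10>8 S:10>9)
P1 drop E (A beats it: P:10>7 Q:3>0 R:11>5 S:4>0)
P2 drop P (Q beats it: A:9>5 B:8>3 D:9>2)
P1→{A,B,D} P2→{Q,R,S}

Survivors P1:{A,B,D} P2:{Q,R,S}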